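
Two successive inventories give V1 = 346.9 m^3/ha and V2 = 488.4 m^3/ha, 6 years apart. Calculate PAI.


Formula: PAI = (V_T2 - V_T1) / (T2 - T1)
Volume increment = 488.4 - 346.9 = 141.5 m^3/ha
PAI = 141.5 / 6 = 23.58 m^3/ha/year

23.58


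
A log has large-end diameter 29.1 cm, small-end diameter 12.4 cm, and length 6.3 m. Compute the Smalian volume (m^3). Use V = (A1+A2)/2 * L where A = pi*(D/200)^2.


Smalian: V = (A1 + A2)/2 * L,  A = pi*(D/200)^2
A1 = pi*(29.1/200)^2 = 0.066508 m^2
A2 = pi*(12.4/200)^2 = 0.012076 m^2
V = (0.066508+0.012076)/2*6.3 = 0.2475 m^3

0.2475


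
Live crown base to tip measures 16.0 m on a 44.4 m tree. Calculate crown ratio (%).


Formula: Crown Ratio = (Crown Length / Total Height) * 100
CR = (16.0 m / 44.4 m) * 100
CR = 0.3604 * 100 = 36.0%

36.0


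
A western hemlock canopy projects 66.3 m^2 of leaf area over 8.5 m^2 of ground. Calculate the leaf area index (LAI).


Formula: LAI = total leaf area / ground area  (dimensionless)
LAI = 66.3 m^2 / 8.5 m^2
LAI = 7.8

7.8


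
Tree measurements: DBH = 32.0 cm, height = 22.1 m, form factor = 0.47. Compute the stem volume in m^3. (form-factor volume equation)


Formula: V = pi * (DBH/200)^2 * H * ff
Radius = DBH/200 = 32.0/200 = 0.16 m
Radius^2 = 0.16^2 = 0.0256 m^2
V = pi * 0.0256 * 22.1 * 0.47
V = 0.835 m^3

0.835


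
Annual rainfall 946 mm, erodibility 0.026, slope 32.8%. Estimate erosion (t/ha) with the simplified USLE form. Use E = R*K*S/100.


Formula: E = R * K * S / 100  (simplified USLE)
R * K = 946 * 0.026 = 24.596
E = 24.596 * 32.8 / 100 = 8.07 t/ha

8.07


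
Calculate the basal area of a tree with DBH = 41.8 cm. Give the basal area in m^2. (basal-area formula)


Formula: BA = pi * (DBH/2)^2 / 10000  (cm^2 to m^2)
Radius = DBH/2 = 41.8/2 = 20.9 cm
BA = pi * 20.9^2 / 10000
   = 1372.2791 cm^2 / 10000
   = 0.1372 m^2

0.1372


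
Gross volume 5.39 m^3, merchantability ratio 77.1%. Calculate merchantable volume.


Formula: MV = V_total * (merchantable_pct / 100)
Merchantable fraction = 77.1% / 100 = 0.771
MV = 5.39 m^3 * 0.771 = 4.156 m^3

4.156


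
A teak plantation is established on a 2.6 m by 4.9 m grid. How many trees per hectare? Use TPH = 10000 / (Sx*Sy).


Formula: TPH = 10000 m^2/ha / (spacing_x * spacing_y)
Area per tree = 2.6 m * 4.9 m = 12.74 m^2
TPH = 10000 / 12.74 = 785 trees/ha

785


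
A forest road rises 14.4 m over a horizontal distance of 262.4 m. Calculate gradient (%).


Formula: Gradient = rise / run * 100
Gradient = 14.4 / 262.4 * 100 = 5.5%

5.5


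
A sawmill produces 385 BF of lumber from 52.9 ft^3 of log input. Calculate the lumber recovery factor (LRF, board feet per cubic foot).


Formula: LRF = Lumber Output (BF) / Log Input (ft^3)
LRF = 385 BF / 52.9 ft^3
LRF = 7.28 BF/ft^3

7.28


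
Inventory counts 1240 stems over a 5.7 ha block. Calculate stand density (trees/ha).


Formula: Stand Density = N_trees / Area_ha
Density = 1240 trees / 5.7 ha
Density = 218 trees/ha

218


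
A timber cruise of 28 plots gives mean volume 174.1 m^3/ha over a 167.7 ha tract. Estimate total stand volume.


Formula: Total Volume = Mean Volume per ha * Total Area
Total Volume = 174.1 m^3/ha * 167.7 ha
Total Volume = 29197 m^3

29197


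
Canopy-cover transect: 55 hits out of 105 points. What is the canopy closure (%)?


Formula: Canopy closure = covered points / total points * 100
Closure = 55 / 105 * 100
Closure = 0.5238 * 100 = 52.4%

52.4


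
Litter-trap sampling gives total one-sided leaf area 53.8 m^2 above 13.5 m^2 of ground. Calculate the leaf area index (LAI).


Formula: LAI = total leaf area / ground area  (dimensionless)
LAI = 53.8 m^2 / 13.5 m^2
LAI = 3.99

3.99


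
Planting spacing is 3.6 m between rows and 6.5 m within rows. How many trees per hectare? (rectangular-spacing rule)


Formula: TPH = 10000 m^2/ha / (spacing_x * spacing_y)
Area per tree = 3.6 m * 6.5 m = 23.4 m^2
TPH = 10000 / 23.4 = 427 trees/ha

427


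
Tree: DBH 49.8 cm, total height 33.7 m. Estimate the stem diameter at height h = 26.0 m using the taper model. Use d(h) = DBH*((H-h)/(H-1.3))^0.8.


Taper: d(h) = DBH * ((H - h) / (H - 1.3))^0.8
Numerator = H - h = 33.7 - 26.0 = 7.7 m
Denominator = H - 1.3 = 33.7 - 1.3 = 32.4 m
Ratio = 7.7 / 32.4 = 0.23765
d = 49.8 * 0.23765^0.8 = 15.8 cm

15.8


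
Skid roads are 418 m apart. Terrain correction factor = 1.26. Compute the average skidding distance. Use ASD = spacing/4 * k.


Formula: ASD = (spacing / 4) * correction
Uncorrected distance = spacing / 4 = 418 / 4 = 104.5 m
ASD = 104.5 * 1.26 = 132 m

132


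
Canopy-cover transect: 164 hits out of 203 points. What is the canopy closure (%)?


Formula: Canopy closure = covered points / total points * 100
Closure = 164 / 203 * 100
Closure = 0.8079 * 100 = 80.8%

80.8


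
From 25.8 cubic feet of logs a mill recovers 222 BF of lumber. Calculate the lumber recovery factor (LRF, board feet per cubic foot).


Formula: LRF = Lumber Output (BF) / Log Input (ft^3)
LRF = 222 BF / 25.8 ft^3
LRF = 8.6 BF/ft^3

8.6


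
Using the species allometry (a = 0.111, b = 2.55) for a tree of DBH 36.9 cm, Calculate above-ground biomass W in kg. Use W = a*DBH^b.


Formula: W = a * DBH^b  (allometric power law)
DBH^b = 36.9^2.55 = 9906.4313
W = 0.111 * 9906.4313 = 1099.6 kg

1099.6


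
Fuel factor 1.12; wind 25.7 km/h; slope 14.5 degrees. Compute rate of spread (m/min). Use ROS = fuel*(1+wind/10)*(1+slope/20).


Formula: ROS = fuel * (1 + wind/10) * (1 + slope/20)
Wind factor = 1 + 25.7/10 = 3.57
Slope factor = 1 + 14.5/20 = 1.725
ROS = 1.12 * 3.57 * 1.725 = 6.9 m/min

6.9


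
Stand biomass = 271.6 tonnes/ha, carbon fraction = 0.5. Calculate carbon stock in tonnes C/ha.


Formula: Carbon Stock = Biomass * Carbon Fraction
C = 271.6 t/ha * 0.5
C = 135.8 t C/ha

135.8


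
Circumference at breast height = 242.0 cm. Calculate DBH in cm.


Formula: DBH = C / pi
DBH = 242.0 / pi
pi = 3.14159...
DBH = 77.0 cm

77.0


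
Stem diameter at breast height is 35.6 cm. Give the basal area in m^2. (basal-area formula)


Formula: BA = pi * (DBH/2)^2 / 10000  (cm^2 to m^2)
Radius = DBH/2 = 35.6/2 = 17.8 cm
BA = pi * 17.8^2 / 10000
   = 995.3822 cm^2 / 10000
   = 0.0995 m^2

0.0995


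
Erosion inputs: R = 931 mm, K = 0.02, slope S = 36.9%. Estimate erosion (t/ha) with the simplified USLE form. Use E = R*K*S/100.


Formula: E = R * K * S / 100  (simplified USLE)
R * K = 931 * 0.02 = 18.62
E = 18.62 * 36.9 / 100 = 6.87 t/ha

6.87


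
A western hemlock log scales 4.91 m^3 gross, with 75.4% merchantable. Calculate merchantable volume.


Formula: MV = V_total * (merchantable_pct / 100)
Merchantable fraction = 75.4% / 100 = 0.754
MV = 4.91 m^3 * 0.754 = 3.702 m^3

3.702


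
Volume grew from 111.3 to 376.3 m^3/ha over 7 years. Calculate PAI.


Formula: PAI = (V_T2 - V_T1) / (T2 - T1)
Volume increment = 376.3 - 111.3 = 265.0 m^3/ha
PAI = 265.0 / 7 = 37.86 m^3/ha/year

37.86


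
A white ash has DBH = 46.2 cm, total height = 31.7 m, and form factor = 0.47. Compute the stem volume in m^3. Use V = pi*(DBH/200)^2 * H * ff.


Formula: V = pi * (DBH/200)^2 * H * ff
Radius = DBH/200 = 46.2/200 = 0.231 m
Radius^2 = 0.231^2 = 0.053361 m^2
V = pi * 0.053361 * 31.7 * 0.47
V = 2.498 m^3

2.498


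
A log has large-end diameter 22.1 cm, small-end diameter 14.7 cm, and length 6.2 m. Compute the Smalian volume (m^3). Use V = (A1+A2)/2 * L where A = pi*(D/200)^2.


Smalian: V = (A1 + A2)/2 * L,  A = pi*(D/200)^2
A1 = pi*(22.1/200)^2 = 0.03836 m^2
A2 = pi*(14.7/200)^2 = 0.016972 m^2
V = (0.03836+0.016972)/2*6.2 = 0.1715 m^3

0.1715


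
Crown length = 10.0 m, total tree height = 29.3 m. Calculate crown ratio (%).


Formula: Crown Ratio = (Crown Length / Total Height) * 100
CR = (10.0 m / 29.3 m) * 100
CR = 0.3413 * 100 = 34.1%

34.1


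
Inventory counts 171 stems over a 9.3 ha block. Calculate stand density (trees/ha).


Formula: Stand Density = N_trees / Area_ha
Density = 171 trees / 9.3 ha
Density = 18 trees/ha

18


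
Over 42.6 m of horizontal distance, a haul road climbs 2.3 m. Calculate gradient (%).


Formula: Gradient = rise / run * 100
Gradient = 2.3 / 42.6 * 100 = 5.4%

5.4


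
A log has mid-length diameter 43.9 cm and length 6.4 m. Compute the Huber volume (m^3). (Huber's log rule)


Huber: V = Am * L,  Am = pi*(Dm/200)^2
Am = pi*(43.9/200)^2 = 0.151363 m^2
V = 0.151363*6.4 = 0.9687 m^3

0.9687


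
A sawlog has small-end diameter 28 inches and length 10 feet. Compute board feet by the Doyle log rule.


Doyle: BF = (D - 4)^2 * L / 16
Adjusted diameter = 28 - 4 = 24 in
(D-4)^2 = 24^2 = 576
BF = 576 * 10 / 16 = 360 BF

360


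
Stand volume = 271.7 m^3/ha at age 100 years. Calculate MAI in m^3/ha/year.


Formula: MAI = Total Volume / Stand Age
MAI = 271.7 m^3/ha / 100 years
MAI = 2.72 m^3/ha/year

2.72


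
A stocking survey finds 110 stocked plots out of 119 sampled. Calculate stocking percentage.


Formula: Stocking % = stocked plots / total plots * 100
Stocking = 110 / 119 * 100
Stocking = 0.9244 * 100 = 92.4%

92.4


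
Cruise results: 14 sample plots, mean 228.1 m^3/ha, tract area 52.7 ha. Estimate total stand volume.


Formula: Total Volume = Mean Volume per ha * Total Area
Total Volume = 228.1 m^3/ha * 52.7 ha
Total Volume = 12021 m^3

12021


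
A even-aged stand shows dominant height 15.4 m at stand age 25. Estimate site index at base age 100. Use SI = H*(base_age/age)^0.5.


Formula: SI = H_dom * (base_age / age)^0.5
Age ratio = 100 / 25 = 4.0
sqrt(age_ratio) = 2.0
SI = 15.4 * 2.0 = 30.8 m

30.8


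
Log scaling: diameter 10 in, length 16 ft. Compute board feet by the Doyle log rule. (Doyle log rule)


Doyle: BF = (D - 4)^2 * L / 16
Adjusted diameter = 10 - 4 = 6 in
(D-4)^2 = 6^2 = 36
BF = 36 * 16 / 16 = 36 BF

36


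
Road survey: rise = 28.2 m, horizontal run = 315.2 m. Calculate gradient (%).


Formula: Gradient = rise / run * 100
Gradient = 28.2 / 315.2 * 100 = 8.9%

8.9


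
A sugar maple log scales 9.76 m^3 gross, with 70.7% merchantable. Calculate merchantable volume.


Formula: MV = V_total * (merchantable_pct / 100)
Merchantable fraction = 70.7% / 100 = 0.707
MV = 9.76 m^3 * 0.707 = 6.9 m^3

6.9


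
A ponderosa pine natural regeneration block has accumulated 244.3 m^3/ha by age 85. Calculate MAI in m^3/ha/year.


Formula: MAI = Total Volume / Stand Age
MAI = 244.3 m^3/ha / 85 years
MAI = 2.87 m^3/ha/year

2.87


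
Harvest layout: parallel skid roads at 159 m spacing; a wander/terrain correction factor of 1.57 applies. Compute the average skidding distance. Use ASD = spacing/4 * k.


Formula: ASD = (spacing / 4) * correction
Uncorrected distance = spacing / 4 = 159 / 4 = 39.75 m
ASD = 39.75 * 1.57 = 62 m

62


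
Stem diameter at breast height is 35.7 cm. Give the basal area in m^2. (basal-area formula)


Formula: BA = pi * (DBH/2)^2 / 10000  (cm^2 to m^2)
Radius = DBH/2 = 35.7/2 = 17.85 cm
BA = pi * 17.85^2 / 10000
   = 1000.9821 cm^2 / 10000
   = 0.1001 m^2

0.1001


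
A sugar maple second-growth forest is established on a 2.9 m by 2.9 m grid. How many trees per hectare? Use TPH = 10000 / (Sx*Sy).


Formula: TPH = 10000 m^2/ha / (spacing_x * spacing_y)
Area per tree = 2.9 m * 2.9 m = 8.41 m^2
TPH = 10000 / 8.41 = 1189 trees/ha

1189


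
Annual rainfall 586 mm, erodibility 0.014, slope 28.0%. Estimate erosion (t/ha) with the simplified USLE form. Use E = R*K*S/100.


Formula: E = R * K * S / 100  (simplified USLE)
R * K = 586 * 0.014 = 8.204
E = 8.204 * 28.0 / 100 = 2.3 t/ha

2.3


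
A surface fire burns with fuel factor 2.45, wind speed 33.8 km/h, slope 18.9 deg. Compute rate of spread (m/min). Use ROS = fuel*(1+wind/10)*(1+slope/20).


Formula: ROS = fuel * (1 + wind/10) * (1 + slope/20)
Wind factor = 1 + 33.8/10 = 4.38
Slope factor = 1 + 18.9/20 = 1.945
ROS = 2.45 * 4.38 * 1.945 = 20.87 m/min

20.87


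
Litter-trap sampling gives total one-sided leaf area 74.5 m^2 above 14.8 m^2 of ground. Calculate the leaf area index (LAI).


Formula: LAI = total leaf area / ground area  (dimensionless)
LAI = 74.5 m^2 / 14.8 m^2
LAI = 5.03

5.03


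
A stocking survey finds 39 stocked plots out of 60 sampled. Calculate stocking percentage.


Formula: Stocking % = stocked plots / total plots * 100
Stocking = 39 / 60 * 100
Stocking = 0.65 * 100 = 65.0%

65.0


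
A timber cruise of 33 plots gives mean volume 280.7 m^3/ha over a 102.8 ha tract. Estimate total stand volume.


Formula: Total Volume = Mean Volume per ha * Total Area
Total Volume = 280.7 m^3/ha * 102.8 ha
Total Volume = 28856 m^3

28856


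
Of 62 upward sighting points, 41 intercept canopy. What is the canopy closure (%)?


Formula: Canopy closure = covered points / total points * 100
Closure = 41 / 62 * 100
Closure = 0.6613 * 100 = 66.1%

66.1


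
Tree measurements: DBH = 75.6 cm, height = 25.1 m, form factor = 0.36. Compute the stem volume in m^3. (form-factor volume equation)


Formula: V = pi * (DBH/200)^2 * H * ff
Radius = DBH/200 = 75.6/200 = 0.378 m
Radius^2 = 0.378^2 = 0.142884 m^2
V = pi * 0.142884 * 25.1 * 0.36
V = 4.056 m^3

4.056


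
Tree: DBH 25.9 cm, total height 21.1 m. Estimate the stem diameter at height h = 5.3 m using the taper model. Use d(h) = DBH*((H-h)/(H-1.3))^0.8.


Taper: d(h) = DBH * ((H - h) / (H - 1.3))^0.8
Numerator = H - h = 21.1 - 5.3 = 15.8 m
Denominator = H - 1.3 = 21.1 - 1.3 = 19.8 m
Ratio = 15.8 / 19.8 = 0.79798
d = 25.9 * 0.79798^0.8 = 21.6 cm

21.6


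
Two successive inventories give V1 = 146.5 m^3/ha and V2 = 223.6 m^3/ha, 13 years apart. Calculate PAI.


Formula: PAI = (V_T2 - V_T1) / (T2 - T1)
Volume increment = 223.6 - 146.5 = 77.1 m^3/ha
PAI = 77.1 / 13 = 5.93 m^3/ha/year

5.93


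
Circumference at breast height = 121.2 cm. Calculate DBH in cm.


Formula: DBH = C / pi
DBH = 121.2 / pi
pi = 3.14159...
DBH = 38.6 cm

38.6


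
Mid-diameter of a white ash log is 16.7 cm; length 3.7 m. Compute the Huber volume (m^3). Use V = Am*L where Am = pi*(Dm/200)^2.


Huber: V = Am * L,  Am = pi*(Dm/200)^2
Am = pi*(16.7/200)^2 = 0.021904 m^2
V = 0.021904*3.7 = 0.081 m^3

0.081


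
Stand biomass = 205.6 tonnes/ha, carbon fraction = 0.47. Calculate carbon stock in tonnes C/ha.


Formula: Carbon Stock = Biomass * Carbon Fraction
C = 205.6 t/ha * 0.47
C = 96.6 t C/ha

96.6


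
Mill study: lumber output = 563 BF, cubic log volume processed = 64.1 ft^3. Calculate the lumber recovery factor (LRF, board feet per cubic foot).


Formula: LRF = Lumber Output (BF) / Log Input (ft^3)
LRF = 563 BF / 64.1 ft^3
LRF = 8.78 BF/ft^3

8.78


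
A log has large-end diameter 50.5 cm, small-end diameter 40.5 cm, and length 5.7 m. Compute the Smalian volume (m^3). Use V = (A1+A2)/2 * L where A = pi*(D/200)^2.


Smalian: V = (A1 + A2)/2 * L,  A = pi*(D/200)^2
A1 = pi*(50.5/200)^2 = 0.200296 m^2
A2 = pi*(40.5/200)^2 = 0.128825 m^2
V = (0.200296+0.128825)/2*5.7 = 0.938 m^3

0.938


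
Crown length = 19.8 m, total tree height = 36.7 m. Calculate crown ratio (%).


Formula: Crown Ratio = (Crown Length / Total Height) * 100
CR = (19.8 m / 36.7 m) * 100
CR = 0.5395 * 100 = 54.0%

54.0


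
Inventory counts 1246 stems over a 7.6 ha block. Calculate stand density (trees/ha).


Formula: Stand Density = N_trees / Area_ha
Density = 1246 trees / 7.6 ha
Density = 164 trees/ha

164


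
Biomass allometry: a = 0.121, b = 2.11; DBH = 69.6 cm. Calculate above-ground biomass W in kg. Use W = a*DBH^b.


Formula: W = a * DBH^b  (allometric power law)
DBH^b = 69.6^2.11 = 7725.1246
W = 0.121 * 7725.1246 = 934.7 kg

934.7


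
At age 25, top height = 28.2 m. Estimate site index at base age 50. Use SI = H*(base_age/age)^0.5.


Formula: SI = H_dom * (base_age / age)^0.5
Age ratio = 50 / 25 = 2.0
sqrt(age_ratio) = 1.41421
SI = 28.2 * 1.41421 = 39.9 m

39.9


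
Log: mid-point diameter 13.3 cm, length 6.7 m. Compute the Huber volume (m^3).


Huber: V = Am * L,  Am = pi*(Dm/200)^2
Am = pi*(13.3/200)^2 = 0.013893 m^2
V = 0.013893*6.7 = 0.0931 m^3

0.0931


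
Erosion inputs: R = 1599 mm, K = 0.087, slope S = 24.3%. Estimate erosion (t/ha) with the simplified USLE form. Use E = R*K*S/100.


Formula: E = R * K * S / 100  (simplified USLE)
R * K = 1599 * 0.087 = 139.113
E = 139.113 * 24.3 / 100 = 33.8 t/ha

33.8


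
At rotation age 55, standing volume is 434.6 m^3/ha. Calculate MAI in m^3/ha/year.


Formula: MAI = Total Volume / Stand Age
MAI = 434.6 m^3/ha / 55 years
MAI = 7.9 m^3/ha/year

7.9


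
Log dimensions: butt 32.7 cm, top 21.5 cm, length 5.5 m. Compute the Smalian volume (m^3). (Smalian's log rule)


Smalian: V = (A1 + A2)/2 * L,  A = pi*(D/200)^2
A1 = pi*(32.7/200)^2 = 0.083982 m^2
A2 = pi*(21.5/200)^2 = 0.036305 m^2
V = (0.083982+0.036305)/2*5.5 = 0.3308 m^3

0.3308


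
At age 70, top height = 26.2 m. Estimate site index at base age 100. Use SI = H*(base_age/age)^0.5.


Formula: SI = H_dom * (base_age / age)^0.5
Age ratio = 100 / 70 = 1.42857
sqrt(age_ratio) = 1.19523
SI = 26.2 * 1.19523 = 31.3 m

31.3


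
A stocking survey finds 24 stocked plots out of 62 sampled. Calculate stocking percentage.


Formula: Stocking % = stocked plots / total plots * 100
Stocking = 24 / 62 * 100
Stocking = 0.3871 * 100 = 38.7%

38.7


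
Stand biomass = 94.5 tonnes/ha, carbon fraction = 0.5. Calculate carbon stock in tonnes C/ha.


Formula: Carbon Stock = Biomass * Carbon Fraction
C = 94.5 t/ha * 0.5
C = 47.3 t C/ha

47.3


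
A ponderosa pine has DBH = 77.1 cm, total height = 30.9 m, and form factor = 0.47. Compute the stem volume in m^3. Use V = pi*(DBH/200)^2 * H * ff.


Formula: V = pi * (DBH/200)^2 * H * ff
Radius = DBH/200 = 77.1/200 = 0.3855 m
Radius^2 = 0.3855^2 = 0.14861025 m^2
V = pi * 0.14861025 * 30.9 * 0.47
V = 6.78 m^3

6.78


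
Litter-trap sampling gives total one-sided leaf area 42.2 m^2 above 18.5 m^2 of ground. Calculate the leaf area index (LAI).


Formula: LAI = total leaf area / ground area  (dimensionless)
LAI = 42.2 m^2 / 18.5 m^2
LAI = 2.28

2.28


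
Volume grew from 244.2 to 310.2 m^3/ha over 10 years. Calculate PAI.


Formula: PAI = (V_T2 - V_T1) / (T2 - T1)
Volume increment = 310.2 - 244.2 = 66.0 m^3/ha
PAI = 66.0 / 10 = 6.6 m^3/ha/year

6.6


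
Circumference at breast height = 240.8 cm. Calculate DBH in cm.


Formula: DBH = C / pi
DBH = 240.8 / pi
pi = 3.14159...
DBH = 76.6 cm

76.6


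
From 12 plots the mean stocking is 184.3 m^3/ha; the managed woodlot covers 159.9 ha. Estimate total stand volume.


Formula: Total Volume = Mean Volume per ha * Total Area
Total Volume = 184.3 m^3/ha * 159.9 ha
Total Volume = 29470 m^3

29470


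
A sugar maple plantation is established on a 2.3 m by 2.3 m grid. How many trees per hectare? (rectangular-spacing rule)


Formula: TPH = 10000 m^2/ha / (spacing_x * spacing_y)
Area per tree = 2.3 m * 2.3 m = 5.29 m^2
TPH = 10000 / 5.29 = 1890 trees/ha

1890


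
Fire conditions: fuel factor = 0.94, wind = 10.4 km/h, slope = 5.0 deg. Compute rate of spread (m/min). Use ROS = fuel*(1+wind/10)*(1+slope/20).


Formula: ROS = fuel * (1 + wind/10) * (1 + slope/20)
Wind factor = 1 + 10.4/10 = 2.04
Slope factor = 1 + 5.0/20 = 1.25
ROS = 0.94 * 2.04 * 1.25 = 2.4 m/min

2.4


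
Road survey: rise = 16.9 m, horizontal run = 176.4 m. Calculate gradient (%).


Formula: Gradient = rise / run * 100
Gradient = 16.9 / 176.4 * 100 = 9.6%

9.6


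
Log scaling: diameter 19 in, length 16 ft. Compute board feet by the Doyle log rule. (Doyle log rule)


Doyle: BF = (D - 4)^2 * L / 16
Adjusted diameter = 19 - 4 = 15 in
(D-4)^2 = 15^2 = 225
BF = 225 * 16 / 16 = 225 BF

225


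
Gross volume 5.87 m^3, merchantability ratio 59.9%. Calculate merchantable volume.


Formula: MV = V_total * (merchantable_pct / 100)
Merchantable fraction = 59.9% / 100 = 0.599
MV = 5.87 m^3 * 0.599 = 3.516 m^3

3.516


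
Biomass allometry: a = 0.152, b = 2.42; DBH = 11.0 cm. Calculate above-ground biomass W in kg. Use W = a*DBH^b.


Formula: W = a * DBH^b  (allometric power law)
DBH^b = 11.0^2.42 = 331.261
W = 0.152 * 331.261 = 50.4 kg

50.4


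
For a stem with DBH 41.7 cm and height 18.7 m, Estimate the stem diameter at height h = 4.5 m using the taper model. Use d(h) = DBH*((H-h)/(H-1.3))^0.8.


Taper: d(h) = DBH * ((H - h) / (H - 1.3))^0.8
Numerator = H - h = 18.7 - 4.5 = 14.2 m
Denominator = H - 1.3 = 18.7 - 1.3 = 17.4 m
Ratio = 14.2 / 17.4 = 0.81609
d = 41.7 * 0.81609^0.8 = 35.4 cm

35.4


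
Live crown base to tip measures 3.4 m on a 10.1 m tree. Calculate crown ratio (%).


Formula: Crown Ratio = (Crown Length / Total Height) * 100
CR = (3.4 m / 10.1 m) * 100
CR = 0.3366 * 100 = 33.7%

33.7


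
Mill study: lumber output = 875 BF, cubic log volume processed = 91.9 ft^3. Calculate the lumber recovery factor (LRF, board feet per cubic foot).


Formula: LRF = Lumber Output (BF) / Log Input (ft^3)
LRF = 875 BF / 91.9 ft^3
LRF = 9.52 BF/ft^3

9.52


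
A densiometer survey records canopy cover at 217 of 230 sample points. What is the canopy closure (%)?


Formula: Canopy closure = covered points / total points * 100
Closure = 217 / 230 * 100
Closure = 0.9435 * 100 = 94.3%

94.3


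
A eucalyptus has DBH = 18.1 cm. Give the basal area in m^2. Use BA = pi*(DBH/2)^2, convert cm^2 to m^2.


Formula: BA = pi * (DBH/2)^2 / 10000  (cm^2 to m^2)
Radius = DBH/2 = 18.1/2 = 9.05 cm
BA = pi * 9.05^2 / 10000
   = 257.3043 cm^2 / 10000
   = 0.0257 m^2

0.0257


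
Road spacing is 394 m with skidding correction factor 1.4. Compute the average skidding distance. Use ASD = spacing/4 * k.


Formula: ASD = (spacing / 4) * correction
Uncorrected distance = spacing / 4 = 394 / 4 = 98.5 m
ASD = 98.5 * 1.4 = 138 m

138


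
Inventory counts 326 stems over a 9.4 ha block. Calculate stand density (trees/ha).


Formula: Stand Density = N_trees / Area_ha
Density = 326 trees / 9.4 ha
Density = 35 trees/ha

35


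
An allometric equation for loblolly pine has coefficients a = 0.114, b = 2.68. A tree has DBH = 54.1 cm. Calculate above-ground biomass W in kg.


Formula: W = a * DBH^b  (allometric power law)
DBH^b = 54.1^2.68 = 44153.8594
W = 0.114 * 44153.8594 = 5033.5 kg

5033.5


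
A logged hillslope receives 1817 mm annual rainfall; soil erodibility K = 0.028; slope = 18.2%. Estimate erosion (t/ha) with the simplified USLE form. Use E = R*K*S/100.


Formula: E = R * K * S / 100  (simplified USLE)
R * K = 1817 * 0.028 = 50.876
E = 50.876 * 18.2 / 100 = 9.26 t/ha

9.26


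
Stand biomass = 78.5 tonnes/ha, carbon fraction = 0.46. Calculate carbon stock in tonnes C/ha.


Formula: Carbon Stock = Biomass * Carbon Fraction
C = 78.5 t/ha * 0.46
C = 36.1 t C/ha

36.1


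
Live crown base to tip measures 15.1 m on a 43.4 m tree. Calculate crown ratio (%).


Formula: Crown Ratio = (Crown Length / Total Height) * 100
CR = (15.1 m / 43.4 m) * 100
CR = 0.3479 * 100 = 34.8%

34.8


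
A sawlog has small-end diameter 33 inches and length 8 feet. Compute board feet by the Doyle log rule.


Doyle: BF = (D - 4)^2 * L / 16
Adjusted diameter = 33 - 4 = 29 in
(D-4)^2 = 29^2 = 841
BF = 841 * 8 / 16 = 421 BF

421


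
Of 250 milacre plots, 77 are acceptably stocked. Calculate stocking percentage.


Formula: Stocking % = stocked plots / total plots * 100
Stocking = 77 / 250 * 100
Stocking = 0.308 * 100 = 30.8%

30.8


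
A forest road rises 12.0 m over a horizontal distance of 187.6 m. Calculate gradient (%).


Formula: Gradient = rise / run * 100
Gradient = 12.0 / 187.6 * 100 = 6.4%

6.4


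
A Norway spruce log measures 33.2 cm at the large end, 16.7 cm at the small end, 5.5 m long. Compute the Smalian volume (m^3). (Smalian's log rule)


Smalian: V = (A1 + A2)/2 * L,  A = pi*(D/200)^2
A1 = pi*(33.2/200)^2 = 0.08657 m^2
A2 = pi*(16.7/200)^2 = 0.021904 m^2
V = (0.08657+0.021904)/2*5.5 = 0.2983 m^3

0.2983


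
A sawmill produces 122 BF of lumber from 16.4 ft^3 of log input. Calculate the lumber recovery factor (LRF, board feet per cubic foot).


Formula: LRF = Lumber Output (BF) / Log Input (ft^3)
LRF = 122 BF / 16.4 ft^3
LRF = 7.44 BF/ft^3

7.44


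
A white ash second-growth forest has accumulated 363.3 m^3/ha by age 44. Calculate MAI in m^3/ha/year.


Formula: MAI = Total Volume / Stand Age
MAI = 363.3 m^3/ha / 44 years
MAI = 8.26 m^3/ha/year

8.26


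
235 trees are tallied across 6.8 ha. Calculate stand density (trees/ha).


Formula: Stand Density = N_trees / Area_ha
Density = 235 trees / 6.8 ha
Density = 35 trees/ha

35


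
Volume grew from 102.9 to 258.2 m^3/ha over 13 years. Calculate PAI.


Formula: PAI = (V_T2 - V_T1) / (T2 - T1)
Volume increment = 258.2 - 102.9 = 155.3 m^3/ha
PAI = 155.3 / 13 = 11.95 m^3/ha/year

11.95


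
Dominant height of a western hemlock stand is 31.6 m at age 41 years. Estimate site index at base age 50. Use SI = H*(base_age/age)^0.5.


Formula: SI = H_dom * (base_age / age)^0.5
Age ratio = 50 / 41 = 1.21951
sqrt(age_ratio) = 1.10432
SI = 31.6 * 1.10432 = 34.9 m

34.9


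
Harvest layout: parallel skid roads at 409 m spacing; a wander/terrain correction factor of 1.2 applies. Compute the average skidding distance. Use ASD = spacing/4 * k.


Formula: ASD = (spacing / 4) * correction
Uncorrected distance = spacing / 4 = 409 / 4 = 102.25 m
ASD = 102.25 * 1.2 = 123 m

123


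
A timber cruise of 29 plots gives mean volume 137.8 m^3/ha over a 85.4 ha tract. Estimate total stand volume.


Formula: Total Volume = Mean Volume per ha * Total Area
Total Volume = 137.8 m^3/ha * 85.4 ha
Total Volume = 11768 m^3

11768


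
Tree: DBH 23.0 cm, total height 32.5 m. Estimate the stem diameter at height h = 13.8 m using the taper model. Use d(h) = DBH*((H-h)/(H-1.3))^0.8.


Taper: d(h) = DBH * ((H - h) / (H - 1.3))^0.8
Numerator = H - h = 32.5 - 13.8 = 18.7 m
Denominator = H - 1.3 = 32.5 - 1.3 = 31.2 m
Ratio = 18.7 / 31.2 = 0.59936
d = 23.0 * 0.59936^0.8 = 15.3 cm

15.3


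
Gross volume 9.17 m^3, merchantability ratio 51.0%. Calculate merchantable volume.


Formula: MV = V_total * (merchantable_pct / 100)
Merchantable fraction = 51.0% / 100 = 0.51
MV = 9.17 m^3 * 0.51 = 4.677 m^3

4.677


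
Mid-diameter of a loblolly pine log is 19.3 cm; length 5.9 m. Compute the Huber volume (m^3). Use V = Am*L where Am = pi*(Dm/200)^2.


Huber: V = Am * L,  Am = pi*(Dm/200)^2
Am = pi*(19.3/200)^2 = 0.029255 m^2
V = 0.029255*5.9 = 0.1726 m^3

0.1726


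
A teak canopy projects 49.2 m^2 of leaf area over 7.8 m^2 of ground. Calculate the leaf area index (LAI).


Formula: LAI = total leaf area / ground area  (dimensionless)
LAI = 49.2 m^2 / 7.8 m^2
LAI = 6.31

6.31


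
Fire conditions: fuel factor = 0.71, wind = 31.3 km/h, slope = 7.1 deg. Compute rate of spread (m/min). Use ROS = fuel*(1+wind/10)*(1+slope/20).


Formula: ROS = fuel * (1 + wind/10) * (1 + slope/20)
Wind factor = 1 + 31.3/10 = 4.13
Slope factor = 1 + 7.1/20 = 1.355
ROS = 0.71 * 4.13 * 1.355 = 3.97 m/min

3.97


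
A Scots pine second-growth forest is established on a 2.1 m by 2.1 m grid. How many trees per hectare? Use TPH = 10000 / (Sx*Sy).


Formula: TPH = 10000 m^2/ha / (spacing_x * spacing_y)
Area per tree = 2.1 m * 2.1 m = 4.41 m^2
TPH = 10000 / 4.41 = 2268 trees/ha

2268


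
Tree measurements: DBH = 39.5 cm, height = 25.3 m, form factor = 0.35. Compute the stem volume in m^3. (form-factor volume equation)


Formula: V = pi * (DBH/200)^2 * H * ff
Radius = DBH/200 = 39.5/200 = 0.1975 m
Radius^2 = 0.1975^2 = 0.03900625 m^2
V = pi * 0.03900625 * 25.3 * 0.35
V = 1.085 m^3

1.085


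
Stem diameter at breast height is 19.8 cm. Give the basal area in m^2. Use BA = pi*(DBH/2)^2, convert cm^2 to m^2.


Formula: BA = pi * (DBH/2)^2 / 10000  (cm^2 to m^2)
Radius = DBH/2 = 19.8/2 = 9.9 cm
BA = pi * 9.9^2 / 10000
   = 307.9075 cm^2 / 10000
   = 0.0308 m^2

0.0308


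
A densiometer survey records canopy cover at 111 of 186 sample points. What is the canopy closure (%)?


Formula: Canopy closure = covered points / total points * 100
Closure = 111 / 186 * 100
Closure = 0.5968 * 100 = 59.7%

59.7


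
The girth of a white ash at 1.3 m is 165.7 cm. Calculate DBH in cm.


Formula: DBH = C / pi
DBH = 165.7 / pi
pi = 3.14159...
DBH = 52.7 cm

52.7


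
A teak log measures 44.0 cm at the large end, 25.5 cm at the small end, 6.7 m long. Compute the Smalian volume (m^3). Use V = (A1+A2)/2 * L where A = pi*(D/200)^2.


Smalian: V = (A1 + A2)/2 * L,  A = pi*(D/200)^2
A1 = pi*(44.0/200)^2 = 0.152053 m^2
A2 = pi*(25.5/200)^2 = 0.051071 m^2
V = (0.152053+0.051071)/2*6.7 = 0.6805 m^3

0.6805


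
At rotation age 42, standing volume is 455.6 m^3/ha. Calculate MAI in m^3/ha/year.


Formula: MAI = Total Volume / Stand Age
MAI = 455.6 m^3/ha / 42 years
MAI = 10.85 m^3/ha/year

10.85


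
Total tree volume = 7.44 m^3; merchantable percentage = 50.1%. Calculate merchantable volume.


Formula: MV = V_total * (merchantable_pct / 100)
Merchantable fraction = 50.1% / 100 = 0.501
MV = 7.44 m^3 * 0.501 = 3.727 m^3

3.727


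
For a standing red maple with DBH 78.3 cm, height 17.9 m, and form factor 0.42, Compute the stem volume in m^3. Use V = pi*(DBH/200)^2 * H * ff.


Formula: V = pi * (DBH/200)^2 * H * ff
Radius = DBH/200 = 78.3/200 = 0.3915 m
Radius^2 = 0.3915^2 = 0.15327225 m^2
V = pi * 0.15327225 * 17.9 * 0.42
V = 3.62 m^3

3.62


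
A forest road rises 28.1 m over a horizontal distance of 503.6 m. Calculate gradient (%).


Formula: Gradient = rise / run * 100
Gradient = 28.1 / 503.6 * 100 = 5.6%

5.6


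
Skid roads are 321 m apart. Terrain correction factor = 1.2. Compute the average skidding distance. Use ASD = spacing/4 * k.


Formula: ASD = (spacing / 4) * correction
Uncorrected distance = spacing / 4 = 321 / 4 = 80.25 m
ASD = 80.25 * 1.2 = 96 m

96


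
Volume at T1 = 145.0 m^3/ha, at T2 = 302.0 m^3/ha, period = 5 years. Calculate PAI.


Formula: PAI = (V_T2 - V_T1) / (T2 - T1)
Volume increment = 302.0 - 145.0 = 157.0 m^3/ha
PAI = 157.0 / 5 = 31.4 m^3/ha/year

31.4


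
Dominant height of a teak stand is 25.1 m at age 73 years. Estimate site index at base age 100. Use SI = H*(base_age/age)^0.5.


Formula: SI = H_dom * (base_age / age)^0.5
Age ratio = 100 / 73 = 1.36986
sqrt(age_ratio) = 1.17041
SI = 25.1 * 1.17041 = 29.4 m

29.4


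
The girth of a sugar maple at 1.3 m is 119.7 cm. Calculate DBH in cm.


Formula: DBH = C / pi
DBH = 119.7 / pi
pi = 3.14159...
DBH = 38.1 cm

38.1


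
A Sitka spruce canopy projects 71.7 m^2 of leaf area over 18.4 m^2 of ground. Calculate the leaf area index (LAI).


Formula: LAI = total leaf area / ground area  (dimensionless)
LAI = 71.7 m^2 / 18.4 m^2
LAI = 3.9

3.9


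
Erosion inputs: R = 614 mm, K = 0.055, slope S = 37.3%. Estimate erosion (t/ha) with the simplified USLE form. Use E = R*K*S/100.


Formula: E = R * K * S / 100  (simplified USLE)
R * K = 614 * 0.055 = 33.77
E = 33.77 * 37.3 / 100 = 12.6 t/ha

12.6


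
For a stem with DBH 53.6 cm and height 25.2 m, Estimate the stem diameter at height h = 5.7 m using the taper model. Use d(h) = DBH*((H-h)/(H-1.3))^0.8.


Taper: d(h) = DBH * ((H - h) / (H - 1.3))^0.8
Numerator = H - h = 25.2 - 5.7 = 19.5 m
Denominator = H - 1.3 = 25.2 - 1.3 = 23.9 m
Ratio = 19.5 / 23.9 = 0.8159
d = 53.6 * 0.8159^0.8 = 45.5 cm

45.5


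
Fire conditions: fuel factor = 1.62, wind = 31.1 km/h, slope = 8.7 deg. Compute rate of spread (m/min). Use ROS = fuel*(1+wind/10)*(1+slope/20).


Formula: ROS = fuel * (1 + wind/10) * (1 + slope/20)
Wind factor = 1 + 31.1/10 = 4.11
Slope factor = 1 + 8.7/20 = 1.435
ROS = 1.62 * 4.11 * 1.435 = 9.55 m/min

9.55


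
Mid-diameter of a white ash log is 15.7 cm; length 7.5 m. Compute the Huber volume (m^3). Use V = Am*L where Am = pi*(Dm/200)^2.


Huber: V = Am * L,  Am = pi*(Dm/200)^2
Am = pi*(15.7/200)^2 = 0.019359 m^2
V = 0.019359*7.5 = 0.1452 m^3

0.1452


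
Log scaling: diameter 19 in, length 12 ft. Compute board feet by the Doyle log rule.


Doyle: BF = (D - 4)^2 * L / 16
Adjusted diameter = 19 - 4 = 15 in
(D-4)^2 = 15^2 = 225
BF = 225 * 12 / 16 = 169 BF

169


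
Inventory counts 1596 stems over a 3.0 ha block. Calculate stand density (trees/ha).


Formula: Stand Density = N_trees / Area_ha
Density = 1596 trees / 3.0 ha
Density = 532 trees/ha

532


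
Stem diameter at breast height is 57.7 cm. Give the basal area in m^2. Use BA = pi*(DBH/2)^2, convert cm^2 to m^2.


Formula: BA = pi * (DBH/2)^2 / 10000  (cm^2 to m^2)
Radius = DBH/2 = 57.7/2 = 28.85 cm
BA = pi * 28.85^2 / 10000
   = 2614.8183 cm^2 / 10000
   = 0.2615 m^2

0.2615


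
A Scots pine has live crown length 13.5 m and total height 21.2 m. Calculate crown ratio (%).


Formula: Crown Ratio = (Crown Length / Total Height) * 100
CR = (13.5 m / 21.2 m) * 100
CR = 0.6368 * 100 = 63.7%

63.7


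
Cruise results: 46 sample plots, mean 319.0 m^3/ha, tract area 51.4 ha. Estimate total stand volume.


Formula: Total Volume = Mean Volume per ha * Total Area
Total Volume = 319.0 m^3/ha * 51.4 ha
Total Volume = 16397 m^3

16397


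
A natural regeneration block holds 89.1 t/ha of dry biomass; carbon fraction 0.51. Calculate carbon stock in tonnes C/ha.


Formula: Carbon Stock = Biomass * Carbon Fraction
C = 89.1 t/ha * 0.51
C = 45.4 t C/ha

45.4


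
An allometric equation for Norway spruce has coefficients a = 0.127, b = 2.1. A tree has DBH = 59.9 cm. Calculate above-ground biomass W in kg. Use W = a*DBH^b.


Formula: W = a * DBH^b  (allometric power law)
DBH^b = 59.9^2.1 = 5402.5193
W = 0.127 * 5402.5193 = 686.1 kg

686.1


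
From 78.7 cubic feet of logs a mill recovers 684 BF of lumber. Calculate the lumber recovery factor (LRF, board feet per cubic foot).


Formula: LRF = Lumber Output (BF) / Log Input (ft^3)
LRF = 684 BF / 78.7 ft^3
LRF = 8.69 BF/ft^3

8.69


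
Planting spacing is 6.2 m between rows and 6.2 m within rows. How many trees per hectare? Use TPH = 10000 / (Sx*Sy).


Formula: TPH = 10000 m^2/ha / (spacing_x * spacing_y)
Area per tree = 6.2 m * 6.2 m = 38.44 m^2
TPH = 10000 / 38.44 = 260 trees/ha

260


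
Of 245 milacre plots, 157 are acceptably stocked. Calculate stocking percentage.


Formula: Stocking % = stocked plots / total plots * 100
Stocking = 157 / 245 * 100
Stocking = 0.6408 * 100 = 64.1%

64.1


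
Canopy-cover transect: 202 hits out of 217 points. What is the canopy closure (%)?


Formula: Canopy closure = covered points / total points * 100
Closure = 202 / 217 * 100
Closure = 0.9309 * 100 = 93.1%

93.1


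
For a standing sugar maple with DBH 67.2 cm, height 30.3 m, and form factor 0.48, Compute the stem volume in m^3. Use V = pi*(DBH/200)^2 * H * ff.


Formula: V = pi * (DBH/200)^2 * H * ff
Radius = DBH/200 = 67.2/200 = 0.336 m
Radius^2 = 0.336^2 = 0.112896 m^2
V = pi * 0.112896 * 30.3 * 0.48
V = 5.158 m^3

5.158


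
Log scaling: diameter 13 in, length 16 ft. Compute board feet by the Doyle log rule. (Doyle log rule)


Doyle: BF = (D - 4)^2 * L / 16
Adjusted diameter = 13 - 4 = 9 in
(D-4)^2 = 9^2 = 81
BF = 81 * 16 / 16 = 81 BF

81


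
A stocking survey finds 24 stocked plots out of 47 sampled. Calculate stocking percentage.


Formula: Stocking % = stocked plots / total plots * 100
Stocking = 24 / 47 * 100
Stocking = 0.5106 * 100 = 51.1%

51.1


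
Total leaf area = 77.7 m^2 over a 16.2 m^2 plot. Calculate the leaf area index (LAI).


Formula: LAI = total leaf area / ground area  (dimensionless)
LAI = 77.7 m^2 / 16.2 m^2
LAI = 4.8

4.8


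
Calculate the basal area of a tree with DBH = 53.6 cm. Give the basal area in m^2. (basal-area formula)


Formula: BA = pi * (DBH/2)^2 / 10000  (cm^2 to m^2)
Radius = DBH/2 = 53.6/2 = 26.8 cm
BA = pi * 26.8^2 / 10000
   = 2256.4175 cm^2 / 10000
   = 0.2256 m^2

0.2256


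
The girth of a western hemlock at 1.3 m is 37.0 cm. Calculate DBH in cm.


Formula: DBH = C / pi
DBH = 37.0 / pi
pi = 3.14159...
DBH = 11.8 cm

11.8


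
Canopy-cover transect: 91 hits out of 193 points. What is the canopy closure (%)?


Formula: Canopy closure = covered points / total points * 100
Closure = 91 / 193 * 100
Closure = 0.4715 * 100 = 47.2%

47.2


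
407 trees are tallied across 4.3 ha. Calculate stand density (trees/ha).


Formula: Stand Density = N_trees / Area_ha
Density = 407 trees / 4.3 ha
Density = 95 trees/ha

95


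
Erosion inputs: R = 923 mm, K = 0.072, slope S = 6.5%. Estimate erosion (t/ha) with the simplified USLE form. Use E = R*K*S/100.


Formula: E = R * K * S / 100  (simplified USLE)
R * K = 923 * 0.072 = 66.456
E = 66.456 * 6.5 / 100 = 4.32 t/ha

4.32


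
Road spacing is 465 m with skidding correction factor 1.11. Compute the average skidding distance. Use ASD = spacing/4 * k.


Formula: ASD = (spacing / 4) * correction
Uncorrected distance = spacing / 4 = 465 / 4 = 116.25 m
ASD = 116.25 * 1.11 = 129 m

129


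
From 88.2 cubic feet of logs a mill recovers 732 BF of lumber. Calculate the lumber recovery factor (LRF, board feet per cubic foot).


Formula: LRF = Lumber Output (BF) / Log Input (ft^3)
LRF = 732 BF / 88.2 ft^3
LRF = 8.3 BF/ft^3

8.3


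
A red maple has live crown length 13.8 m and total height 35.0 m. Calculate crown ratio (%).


Formula: Crown Ratio = (Crown Length / Total Height) * 100
CR = (13.8 m / 35.0 m) * 100
CR = 0.3943 * 100 = 39.4%

39.4


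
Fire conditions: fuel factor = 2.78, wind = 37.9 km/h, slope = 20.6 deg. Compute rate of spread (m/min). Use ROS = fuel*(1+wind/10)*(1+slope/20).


Formula: ROS = fuel * (1 + wind/10) * (1 + slope/20)
Wind factor = 1 + 37.9/10 = 4.79
Slope factor = 1 + 20.6/20 = 2.03
ROS = 2.78 * 4.79 * 2.03 = 27.03 m/min

27.03


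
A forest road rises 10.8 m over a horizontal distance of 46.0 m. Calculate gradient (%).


Formula: Gradient = rise / run * 100
Gradient = 10.8 / 46.0 * 100 = 23.5%

23.5


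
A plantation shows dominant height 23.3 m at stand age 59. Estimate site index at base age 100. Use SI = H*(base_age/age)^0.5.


Formula: SI = H_dom * (base_age / age)^0.5
Age ratio = 100 / 59 = 1.69492
sqrt(age_ratio) = 1.30189
SI = 23.3 * 1.30189 = 30.3 m

30.3


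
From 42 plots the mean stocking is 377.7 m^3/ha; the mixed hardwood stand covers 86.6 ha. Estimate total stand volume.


Formula: Total Volume = Mean Volume per ha * Total Area
Total Volume = 377.7 m^3/ha * 86.6 ha
Total Volume = 32709 m^3

32709


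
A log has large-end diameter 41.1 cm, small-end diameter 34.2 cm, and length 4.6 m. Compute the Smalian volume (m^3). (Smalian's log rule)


Smalian: V = (A1 + A2)/2 * L,  A = pi*(D/200)^2
A1 = pi*(41.1/200)^2 = 0.13267 m^2
A2 = pi*(34.2/200)^2 = 0.091863 m^2
V = (0.13267+0.091863)/2*4.6 = 0.5164 m^3

0.5164


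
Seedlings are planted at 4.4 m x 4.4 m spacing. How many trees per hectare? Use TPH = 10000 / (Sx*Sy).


Formula: TPH = 10000 m^2/ha / (spacing_x * spacing_y)
Area per tree = 4.4 m * 4.4 m = 19.36 m^2
TPH = 10000 / 19.36 = 517 trees/ha

517


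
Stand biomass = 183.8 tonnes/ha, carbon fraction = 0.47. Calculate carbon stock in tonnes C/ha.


Formula: Carbon Stock = Biomass * Carbon Fraction
C = 183.8 t/ha * 0.47
C = 86.4 t C/ha

86.4


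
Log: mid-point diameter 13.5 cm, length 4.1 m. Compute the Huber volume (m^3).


Huber: V = Am * L,  Am = pi*(Dm/200)^2
Am = pi*(13.5/200)^2 = 0.014314 m^2
V = 0.014314*4.1 = 0.0587 m^3

0.0587


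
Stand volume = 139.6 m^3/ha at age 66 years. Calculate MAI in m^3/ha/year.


Formula: MAI = Total Volume / Stand Age
MAI = 139.6 m^3/ha / 66 years
MAI = 2.12 m^3/ha/year

2.12


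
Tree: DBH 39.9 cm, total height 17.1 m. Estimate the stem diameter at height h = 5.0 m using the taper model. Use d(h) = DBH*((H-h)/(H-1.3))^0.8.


Taper: d(h) = DBH * ((H - h) / (H - 1.3))^0.8
Numerator = H - h = 17.1 - 5.0 = 12.1 m
Denominator = H - 1.3 = 17.1 - 1.3 = 15.8 m
Ratio = 12.1 / 15.8 = 0.76582
d = 39.9 * 0.76582^0.8 = 32.2 cm

32.2
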